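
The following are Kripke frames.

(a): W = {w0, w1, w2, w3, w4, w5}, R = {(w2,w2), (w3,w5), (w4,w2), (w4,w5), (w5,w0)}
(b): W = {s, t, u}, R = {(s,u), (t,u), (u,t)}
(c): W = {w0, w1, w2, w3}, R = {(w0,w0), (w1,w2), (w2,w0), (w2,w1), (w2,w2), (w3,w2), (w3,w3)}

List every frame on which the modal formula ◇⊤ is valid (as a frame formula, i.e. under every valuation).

This is the axiom for seriality; its first-order frame correspondent is ∀x ∃y Rxy.
(a): fails — world w0 has no successor.
(b): condition met.
(c): condition met.

(b), (c)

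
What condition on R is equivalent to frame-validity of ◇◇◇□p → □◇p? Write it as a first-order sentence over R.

This is a Sahlqvist (Geach-type) schema ◇^3□^1p → □^1◇^1p.
First-order correspondent: ∀x ∀y ∀z ((xR³y ∧ xRz) → ∃w (yRw ∧ zRw)).

∀x ∀y ∀z ((xR³y ∧ xRz) → ∃w (yRw ∧ zRw))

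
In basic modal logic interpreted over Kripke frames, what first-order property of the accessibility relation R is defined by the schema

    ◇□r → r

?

symmetry

This is frame-equivalent to r → □◇r (substitute ¬r for r and contrapose).
Suppose r→□◇r is valid. Take Rxy and set V(r)={x}. Then r at x, so □◇r at x, so ◇r at y, so some z with Ryz has r; z=x, i.e. Ryx.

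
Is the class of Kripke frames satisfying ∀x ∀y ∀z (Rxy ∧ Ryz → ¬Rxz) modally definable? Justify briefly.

Not definable by any modal formula

If a class were modally definable it would be closed under surjective bounded morphisms (Goldblatt–Thomason).
The 5-cycle (worlds w0,w1,w2,w3,w4 with w0→w1→w2→w3→w4→w0) is intransitive. Mapping every world to a single reflexive point • is a surjective bounded morphism; the reflexive point is not intransitive (R••∧R•• but R••).
So no modal formula (or set of formulas) defines exactly the intransitive frames.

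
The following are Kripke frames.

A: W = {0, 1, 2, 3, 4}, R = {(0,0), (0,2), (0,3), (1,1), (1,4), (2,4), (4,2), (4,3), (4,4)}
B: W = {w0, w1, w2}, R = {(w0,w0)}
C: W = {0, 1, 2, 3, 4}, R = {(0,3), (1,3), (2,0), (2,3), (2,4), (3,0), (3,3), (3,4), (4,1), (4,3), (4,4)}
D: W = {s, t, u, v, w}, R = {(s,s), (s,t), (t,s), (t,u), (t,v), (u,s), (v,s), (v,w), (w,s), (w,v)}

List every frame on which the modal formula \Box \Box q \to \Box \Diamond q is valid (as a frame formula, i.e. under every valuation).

B, C, D

Frame correspondent (Sahlqvist): \forall x \forall z (xRz \to \exists w (x R^2 w \wedge zRw)) — i.e. a generalized confluence (Geach) condition.
A: fails — 0R3 but no w with 0R²w and 3Rw.
B: condition met.
C: condition met.
D: condition met.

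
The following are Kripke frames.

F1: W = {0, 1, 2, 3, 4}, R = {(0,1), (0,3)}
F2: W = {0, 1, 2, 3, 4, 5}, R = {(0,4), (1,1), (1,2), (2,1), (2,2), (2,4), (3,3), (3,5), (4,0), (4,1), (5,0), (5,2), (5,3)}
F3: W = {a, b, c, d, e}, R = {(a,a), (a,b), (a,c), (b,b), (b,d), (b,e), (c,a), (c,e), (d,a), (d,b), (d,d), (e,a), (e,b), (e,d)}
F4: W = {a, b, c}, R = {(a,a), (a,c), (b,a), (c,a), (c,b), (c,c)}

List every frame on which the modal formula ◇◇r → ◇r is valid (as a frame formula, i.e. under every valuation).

The schema corresponds to transitivity: ∀x ∀y ∀z (Rxy ∧ Ryz → Rxz).
F1: holds.
F2: fails — R53 and R35 but not R55.
F3: fails — Reb and Rbe but not Ree.
F4: fails — Rba and Rac but not Rbc.

F1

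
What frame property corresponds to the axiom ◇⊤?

◇⊤ holds at w iff w has a successor, so frame-validity of ◇⊤ is exactly seriality. Equivalently via □p → ◇p:
Suppose □p→◇p is valid. At any x set V(p)=W. Then □p at x, so ◇p at x, so x has a successor.

seriality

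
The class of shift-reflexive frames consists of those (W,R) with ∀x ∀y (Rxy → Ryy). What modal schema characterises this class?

This is shift-reflexivity; the standard corresponding axiom is T□: □(□q → q).
Suppose □(□q→q) is valid. Take Rxy and set V(q)={w : Ryw}. Then at y, □q holds; since □(□q→q) at x, □q→q at y, so q at y, i.e. Ryy.

□(□q → q)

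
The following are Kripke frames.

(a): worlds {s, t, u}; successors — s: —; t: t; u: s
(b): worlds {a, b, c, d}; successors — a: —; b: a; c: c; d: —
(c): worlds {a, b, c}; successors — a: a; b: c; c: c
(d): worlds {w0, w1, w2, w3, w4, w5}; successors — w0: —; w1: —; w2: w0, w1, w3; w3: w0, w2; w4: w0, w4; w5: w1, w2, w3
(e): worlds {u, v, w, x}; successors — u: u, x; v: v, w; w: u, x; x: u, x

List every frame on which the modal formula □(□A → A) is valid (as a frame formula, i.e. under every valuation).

The schema corresponds to shift-reflexivity: ∀x ∀y (Rxy → Ryy).
(a): fails — Rus but not Rss.
(b): fails — Rba but not Raa.
(c): holds.
(d): fails — Rw5w2 but not Rw2w2.
(e): fails — Rvw but not Rww.

(c)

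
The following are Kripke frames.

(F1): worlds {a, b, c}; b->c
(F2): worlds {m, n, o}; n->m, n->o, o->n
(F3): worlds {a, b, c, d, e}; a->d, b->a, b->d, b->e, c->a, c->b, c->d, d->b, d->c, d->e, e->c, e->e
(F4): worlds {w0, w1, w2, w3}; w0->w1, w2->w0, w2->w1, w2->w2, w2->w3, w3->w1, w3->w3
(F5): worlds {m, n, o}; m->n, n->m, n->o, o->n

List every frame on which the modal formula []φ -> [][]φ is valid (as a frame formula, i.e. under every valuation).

The schema corresponds to transitivity: forall x forall y forall z (Rxy & Ryz -> Rxz).
(F1): satisfies the condition.
(F2): fails — Rno and Ron but not Rnn.
(F3): fails — Rcd and Rdc but not Rcc.
(F4): satisfies the condition.
(F5): fails — Rno and Ron but not Rnn.

(F1), (F4)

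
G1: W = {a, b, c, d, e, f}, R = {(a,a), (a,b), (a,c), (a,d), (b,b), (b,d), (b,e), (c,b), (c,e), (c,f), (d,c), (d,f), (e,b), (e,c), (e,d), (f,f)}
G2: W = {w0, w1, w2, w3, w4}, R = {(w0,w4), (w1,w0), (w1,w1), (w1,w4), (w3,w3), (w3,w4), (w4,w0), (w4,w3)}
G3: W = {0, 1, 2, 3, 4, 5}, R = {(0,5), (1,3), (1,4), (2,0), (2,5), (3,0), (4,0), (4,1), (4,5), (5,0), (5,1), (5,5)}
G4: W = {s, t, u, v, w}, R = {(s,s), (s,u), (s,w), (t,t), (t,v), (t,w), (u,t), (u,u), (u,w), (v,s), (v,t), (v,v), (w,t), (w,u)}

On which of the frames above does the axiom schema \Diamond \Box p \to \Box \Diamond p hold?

G4

The schema corresponds to convergence: \forall x \forall y \forall z (Rxy \wedge Rxz \to \exists w (Ryw \wedge Rzw)).
G1: fails — Rab and Rad but b and d have no common successor.
G2: fails — Rw1w0 and Rw1w4 but w0 and w4 have no common successor.
G3: fails — R45 and R41 but 5 and 1 have no common successor.
G4: satisfies the condition.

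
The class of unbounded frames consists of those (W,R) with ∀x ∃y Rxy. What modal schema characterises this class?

□s → ◇s

A defining formula is □s → ◇s (the D axiom).
Suppose □s→◇s is valid. At any x set V(s)=W. Then □s at x, so ◇s at x, so x has a successor.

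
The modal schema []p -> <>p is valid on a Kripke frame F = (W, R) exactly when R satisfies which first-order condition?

This is the D axiom.
Its frame correspondent is seriality — forall x exists y Rxy.

Seriality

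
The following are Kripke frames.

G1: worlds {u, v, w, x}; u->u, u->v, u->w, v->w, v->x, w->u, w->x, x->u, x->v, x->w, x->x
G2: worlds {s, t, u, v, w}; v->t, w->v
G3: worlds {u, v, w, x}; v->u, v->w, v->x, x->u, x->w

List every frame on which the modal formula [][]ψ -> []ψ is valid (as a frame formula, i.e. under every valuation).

G1

Frame correspondent (Sahlqvist): forall x forall y (Rxy -> exists z (Rxz & Rzy)) — i.e. density.
G1: holds.
G2: fails — Rvt but no z with Rvz and Rzt.
G3: fails — Rxw but no z with Rxz and Rzw.
Valid on: G1.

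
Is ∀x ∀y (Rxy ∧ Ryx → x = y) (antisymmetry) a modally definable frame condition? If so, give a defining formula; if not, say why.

If a class were modally definable it would be closed under surjective bounded morphisms (Goldblatt–Thomason).
The 6-cycle (worlds 0,1,2,3,4,5 with 0→1→2→3→4→5→0) is antisymmetric. Sending even-indexed worlds to a and odd-indexed worlds to b is a surjective bounded morphism onto the two-world frame with a↔b, which is not antisymmetric.
So no modal formula (or set of formulas) defines exactly the antisymmetric frames.

No — not modally definable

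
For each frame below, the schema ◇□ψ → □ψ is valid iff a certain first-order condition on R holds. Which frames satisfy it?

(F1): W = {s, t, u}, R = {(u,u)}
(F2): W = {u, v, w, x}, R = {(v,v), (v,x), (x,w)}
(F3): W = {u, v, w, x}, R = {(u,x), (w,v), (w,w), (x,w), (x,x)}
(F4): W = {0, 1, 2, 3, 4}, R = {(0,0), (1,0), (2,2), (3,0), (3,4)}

(F1)

This is the axiom for the Euclidean property; its first-order frame correspondent is ∀x ∀y ∀z (Rxy ∧ Rxz → Ryz).
(F1): ✓.
(F2): fails — Rvx and Rvx but not Rxx.
(F3): fails — Rwv and Rww but not Rvw.
(F4): fails — R34 and R34 but not R44.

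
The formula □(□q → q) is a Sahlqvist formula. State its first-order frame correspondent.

This is the T□ axiom.
It corresponds to shift-reflexivity: ∀x ∀y (Rxy → Ryy).

shift-reflexivity: ∀x ∀y (Rxy → Ryy)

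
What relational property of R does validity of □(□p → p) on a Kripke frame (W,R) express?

shift-reflexivity

Suppose □(□p→p) is valid. Take Rxy and set V(p)={w : Ryw}. Then at y, □p holds; since □(□p→p) at x, □p→p at y, so p at y, i.e. Ryy.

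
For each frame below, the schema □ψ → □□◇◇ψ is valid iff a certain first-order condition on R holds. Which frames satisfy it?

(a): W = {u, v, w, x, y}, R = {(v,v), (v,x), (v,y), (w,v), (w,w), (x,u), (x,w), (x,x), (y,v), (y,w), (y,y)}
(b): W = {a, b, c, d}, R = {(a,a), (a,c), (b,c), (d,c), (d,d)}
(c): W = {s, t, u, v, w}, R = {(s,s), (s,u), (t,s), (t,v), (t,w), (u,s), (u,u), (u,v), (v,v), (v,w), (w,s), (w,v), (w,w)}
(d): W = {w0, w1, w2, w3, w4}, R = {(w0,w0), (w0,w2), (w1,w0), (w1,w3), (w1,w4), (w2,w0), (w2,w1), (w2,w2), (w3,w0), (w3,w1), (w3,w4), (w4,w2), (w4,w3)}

The schema corresponds to a generalized confluence (Geach) condition: ∀x ∀z (xR²z → ∃w (xRw ∧ zR²w)).
(a): fails — vR²u but no t with vRt and uR²t.
(b): fails — aR²c but no w with aRw and cR²w.
(c): satisfies the condition.
(d): satisfies the condition.
Valid on: (c), (d).

(c), (d)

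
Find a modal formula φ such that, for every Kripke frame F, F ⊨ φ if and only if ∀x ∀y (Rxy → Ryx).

This is symmetry; the standard corresponding axiom is B: q → □◇q.

q → □◇q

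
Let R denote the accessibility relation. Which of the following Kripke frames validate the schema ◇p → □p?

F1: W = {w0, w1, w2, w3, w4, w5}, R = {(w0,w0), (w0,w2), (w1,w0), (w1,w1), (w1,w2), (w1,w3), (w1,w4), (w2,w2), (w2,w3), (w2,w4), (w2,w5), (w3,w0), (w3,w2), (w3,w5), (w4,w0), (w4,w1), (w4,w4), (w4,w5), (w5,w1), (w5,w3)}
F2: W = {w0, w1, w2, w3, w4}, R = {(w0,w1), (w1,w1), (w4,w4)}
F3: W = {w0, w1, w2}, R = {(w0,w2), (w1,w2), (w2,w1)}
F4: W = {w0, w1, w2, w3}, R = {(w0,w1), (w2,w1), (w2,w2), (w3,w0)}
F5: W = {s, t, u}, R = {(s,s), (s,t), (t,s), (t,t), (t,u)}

The schema corresponds to partial functionality: ∀x ∀y ∀z (Rxy ∧ Rxz → y = z).
F1: fails — w0 sees both w0 and w2.
F2: condition met.
F3: condition met.
F4: fails — w2 sees both w1 and w2.
F5: fails — s sees both s and t.

F2, F3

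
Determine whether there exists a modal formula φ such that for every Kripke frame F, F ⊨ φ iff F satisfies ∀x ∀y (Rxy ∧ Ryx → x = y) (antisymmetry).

Not definable by any modal formula

If a class were modally definable it would be closed under surjective bounded morphisms (Goldblatt–Thomason).
The 8-cycle (worlds s,t,u,v,w,x,y,z with s→t→u→v→w→x→y→z→s) is antisymmetric. Sending even-indexed worlds to s and odd-indexed worlds to t is a surjective bounded morphism onto the two-world frame with s↔t, which is not antisymmetric.
So the class is not modally definable.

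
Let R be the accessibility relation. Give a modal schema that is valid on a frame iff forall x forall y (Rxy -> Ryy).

□(□ψ → ψ)

A defining formula is □(□ψ → ψ) (the T□ axiom).
Suppose □(□ψ→ψ) is valid. Take Rxy and set V(ψ)={w : Ryw}. Then at y, □ψ holds; since □(□ψ→ψ) at x, □ψ→ψ at y, so ψ at y, i.e. Ryy.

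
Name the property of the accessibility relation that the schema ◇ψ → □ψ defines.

Partial functionality

Suppose ◇ψ→□ψ is valid. Take Rxy, Rxz and set V(ψ)={y}. Then ◇ψ at x, so □ψ at x, so ψ at z, i.e. z=y.
The converse is a direct semantic check.
So the correspondent is partial functionality.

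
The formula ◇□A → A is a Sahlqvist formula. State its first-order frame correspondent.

symmetry

Equivalently (dual form): A → □◇A.
Suppose A→□◇A is valid. Take Rxy and set V(A)={x}. Then A at x, so □◇A at x, so ◇A at y, so some z with Ryz has A; z=x, i.e. Ryx.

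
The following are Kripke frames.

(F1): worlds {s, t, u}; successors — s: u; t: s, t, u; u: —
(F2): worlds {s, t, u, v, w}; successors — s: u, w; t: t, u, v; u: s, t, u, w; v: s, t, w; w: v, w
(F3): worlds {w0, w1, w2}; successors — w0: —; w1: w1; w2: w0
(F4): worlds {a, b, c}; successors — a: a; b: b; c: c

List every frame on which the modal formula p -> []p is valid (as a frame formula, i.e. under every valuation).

(F4)

This is the axiom for a generalized confluence (Geach) condition; its first-order frame correspondent is forall x forall z (xRz -> exists w (x = w & z = w)).
(F1): fails — sRu but s ≠ u.
(F2): fails — sRu but s ≠ u.
(F3): fails — w2Rw0 but w2 ≠ w0.
(F4): ✓.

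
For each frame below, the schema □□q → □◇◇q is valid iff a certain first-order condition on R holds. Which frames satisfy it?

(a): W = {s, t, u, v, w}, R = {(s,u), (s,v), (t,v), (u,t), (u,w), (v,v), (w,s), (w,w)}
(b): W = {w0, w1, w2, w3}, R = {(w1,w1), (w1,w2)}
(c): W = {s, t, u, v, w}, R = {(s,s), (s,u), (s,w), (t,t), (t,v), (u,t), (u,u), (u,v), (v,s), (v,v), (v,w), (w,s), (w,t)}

The schema corresponds to a generalized confluence (Geach) condition: ∀x ∀z (xRz → ∃w (xR²w ∧ zR²w)).
(a): holds.
(b): fails — w1Rw2 but no w with w1R²w and w2R²w.
(c): holds.
Valid on: (a), (c).

(a), (c)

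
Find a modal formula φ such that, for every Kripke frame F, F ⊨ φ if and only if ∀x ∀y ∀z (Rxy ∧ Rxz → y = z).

A defining formula is ◇ψ → □ψ (the CD axiom).
Suppose ◇ψ→□ψ is valid. Take Rxy, Rxz and set V(ψ)={y}. Then ◇ψ at x, so □ψ at x, so ψ at z, i.e. z=y.

◇ψ → □ψ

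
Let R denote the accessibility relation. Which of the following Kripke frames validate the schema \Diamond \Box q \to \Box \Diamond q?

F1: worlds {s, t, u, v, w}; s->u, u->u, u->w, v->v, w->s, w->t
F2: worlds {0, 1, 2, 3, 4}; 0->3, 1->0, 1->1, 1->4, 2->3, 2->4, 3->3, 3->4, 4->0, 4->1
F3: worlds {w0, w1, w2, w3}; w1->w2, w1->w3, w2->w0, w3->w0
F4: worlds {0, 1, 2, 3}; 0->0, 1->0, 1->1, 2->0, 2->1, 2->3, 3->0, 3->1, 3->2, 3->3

This is the axiom for convergence; its first-order frame correspondent is \forall x \forall y \forall z (Rxy \wedge Rxz \to \exists w (Ryw \wedge Rzw)).
F1: fails — Ruw and Ruu but w and u have no common successor.
F2: fails — R10 and R11 but 0 and 1 have no common successor.
F3: fails — Rw2w0 and Rw2w0 but w0 and w0 have no common successor.
F4: satisfies the condition.

F4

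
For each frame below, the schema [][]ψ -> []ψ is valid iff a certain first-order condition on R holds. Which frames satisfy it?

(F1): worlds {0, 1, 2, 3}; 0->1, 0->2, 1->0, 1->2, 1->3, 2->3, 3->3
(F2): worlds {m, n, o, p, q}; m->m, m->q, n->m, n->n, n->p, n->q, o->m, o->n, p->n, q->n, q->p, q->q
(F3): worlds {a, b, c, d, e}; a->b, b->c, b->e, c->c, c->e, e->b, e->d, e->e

(F2)

This is the axiom for density; its first-order frame correspondent is forall x forall y (Rxy -> exists z (Rxz & Rzy)).
(F1): fails — R10 but no z with R1z and Rz0.
(F2): ✓.
(F3): fails — Rab but no z with Raz and Rzb.
Valid on: (F2).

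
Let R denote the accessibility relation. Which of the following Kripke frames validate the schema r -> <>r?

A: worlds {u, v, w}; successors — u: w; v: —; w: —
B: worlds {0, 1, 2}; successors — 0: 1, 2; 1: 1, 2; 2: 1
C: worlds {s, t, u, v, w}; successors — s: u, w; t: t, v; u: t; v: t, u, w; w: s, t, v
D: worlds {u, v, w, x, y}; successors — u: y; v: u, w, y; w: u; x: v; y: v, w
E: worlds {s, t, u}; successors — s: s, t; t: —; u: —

none

Frame correspondent (Sahlqvist): forall x exists w (x = w & xRw) — i.e. a generalized confluence (Geach) condition.
A: fails — at u but no t with u=t and uRt.
B: fails — at 0 but no w with 0=w and 0Rw.
C: fails — at s but no w* with s=w* and sRw*.
D: fails — at u but no t with u=t and uRt.
E: fails — at t but no w with t=w and tRw.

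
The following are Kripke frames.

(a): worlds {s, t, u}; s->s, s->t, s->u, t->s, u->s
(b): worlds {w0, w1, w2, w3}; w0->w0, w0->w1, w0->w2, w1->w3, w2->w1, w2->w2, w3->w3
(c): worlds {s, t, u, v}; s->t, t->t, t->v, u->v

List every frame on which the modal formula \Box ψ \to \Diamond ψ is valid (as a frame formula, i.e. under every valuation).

Frame correspondent (Sahlqvist): \forall x \exists y Rxy — i.e. seriality.
(a): condition met.
(b): condition met.
(c): fails — world v has no successor.

(a), (b)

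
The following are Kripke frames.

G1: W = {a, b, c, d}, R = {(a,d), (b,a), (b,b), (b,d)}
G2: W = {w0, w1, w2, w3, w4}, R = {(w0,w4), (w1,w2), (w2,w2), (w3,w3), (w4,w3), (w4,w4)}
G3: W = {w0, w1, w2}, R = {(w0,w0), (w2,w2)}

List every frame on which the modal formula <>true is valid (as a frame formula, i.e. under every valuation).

G2

Frame correspondent (Sahlqvist): forall x exists y Rxy — i.e. seriality.
G1: fails — world c has no successor.
G2: satisfies the condition.
G3: fails — world w1 has no successor.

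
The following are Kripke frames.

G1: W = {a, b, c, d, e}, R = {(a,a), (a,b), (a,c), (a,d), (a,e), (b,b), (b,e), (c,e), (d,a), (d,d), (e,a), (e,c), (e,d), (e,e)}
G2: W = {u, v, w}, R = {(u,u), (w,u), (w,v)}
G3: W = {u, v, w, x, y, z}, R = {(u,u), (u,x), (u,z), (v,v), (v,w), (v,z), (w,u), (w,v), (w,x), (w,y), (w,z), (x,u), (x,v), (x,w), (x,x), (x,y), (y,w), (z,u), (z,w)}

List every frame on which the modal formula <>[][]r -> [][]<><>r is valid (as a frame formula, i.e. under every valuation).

G1, G3

This is the axiom for a generalized confluence (Geach) condition; its first-order frame correspondent is forall x forall y forall z ((xRy & x R^2 z) -> exists w (y R^2 w & z R^2 w)).
G1: condition met.
G2: fails — wRv, wR²u but no t with vR²t and uR²t.
G3: condition met.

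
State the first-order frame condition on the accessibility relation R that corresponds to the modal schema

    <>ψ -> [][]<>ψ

This is a Sahlqvist (Geach-type) schema ◇^1□^0ψ → □^2◇^1ψ.
Minimal-valuation argument: fix x; take any y with xR^1y and any z with xR^2z. Set V(ψ) to the set of worlds R-reachable from y in exactly 0 steps. Then □^0ψ holds at y, so the antecedent holds at x; validity forces ◇^1ψ at z, giving a w with zR^1w and yR^0w.
First-order correspondent: forall x forall y forall z ((xRy & x R^2 z) -> exists w (y = w & zRw)).

forall x forall y forall z ((xRy & x R^2 z) -> exists w (y = w & zRw))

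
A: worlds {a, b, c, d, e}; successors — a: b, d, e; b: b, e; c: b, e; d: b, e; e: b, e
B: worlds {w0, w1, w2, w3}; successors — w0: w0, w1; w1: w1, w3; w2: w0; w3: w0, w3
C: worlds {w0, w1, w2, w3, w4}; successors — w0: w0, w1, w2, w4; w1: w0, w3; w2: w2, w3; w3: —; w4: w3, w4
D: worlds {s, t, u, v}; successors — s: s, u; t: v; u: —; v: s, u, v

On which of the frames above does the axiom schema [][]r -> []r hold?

Frame correspondent (Sahlqvist): forall x forall y (Rxy -> exists z (Rxz & Rzy)) — i.e. density.
A: fails — Rad but no z with Raz and Rzd.
B: condition met.
C: fails — Rw1w3 but no z with Rw1z and Rzw3.
D: condition met.

B, D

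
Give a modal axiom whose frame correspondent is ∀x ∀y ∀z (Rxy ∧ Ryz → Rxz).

This is transitivity; the standard corresponding axiom is 4: □r → □□r.
Suppose □r→□□r is valid. Take Rxy, Ryz and set V(r)={w : Rxw}. Then □r at x, so □□r at x, so □r at y, so r at z, i.e. Rxz.

□r → □□r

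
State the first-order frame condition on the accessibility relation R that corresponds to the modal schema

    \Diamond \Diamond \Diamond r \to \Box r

This is a Sahlqvist (Geach-type) schema ◇^3□^0r → □^1◇^0r.
First-order correspondent: \forall x \forall y \forall z ((x R^3 y \wedge xRz) \to \exists w (y = w \wedge z = w)).

\forall x \forall y \forall z ((x R^3 y \wedge xRz) \to \exists w (y = w \wedge z = w))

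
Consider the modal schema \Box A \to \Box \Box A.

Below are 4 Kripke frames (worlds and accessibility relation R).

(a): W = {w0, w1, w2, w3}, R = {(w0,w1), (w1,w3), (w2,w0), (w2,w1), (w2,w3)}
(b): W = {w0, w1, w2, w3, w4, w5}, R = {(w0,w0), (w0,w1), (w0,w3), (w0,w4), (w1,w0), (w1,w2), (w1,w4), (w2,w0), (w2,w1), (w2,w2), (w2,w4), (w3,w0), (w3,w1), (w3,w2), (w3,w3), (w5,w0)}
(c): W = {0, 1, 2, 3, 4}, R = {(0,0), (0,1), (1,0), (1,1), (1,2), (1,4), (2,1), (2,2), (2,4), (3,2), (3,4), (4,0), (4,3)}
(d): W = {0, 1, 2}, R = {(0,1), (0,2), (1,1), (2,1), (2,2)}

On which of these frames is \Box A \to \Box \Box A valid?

(d)

Frame correspondent (Sahlqvist): \forall x \forall y \forall z (Rxy \wedge Ryz \to Rxz) — i.e. transitivity.
(a): fails — Rw0w1 and Rw1w3 but not Rw0w3.
(b): fails — Rw1w2 and Rw2w1 but not Rw1w1.
(c): fails — R34 and R40 but not R30.
(d): satisfies the condition.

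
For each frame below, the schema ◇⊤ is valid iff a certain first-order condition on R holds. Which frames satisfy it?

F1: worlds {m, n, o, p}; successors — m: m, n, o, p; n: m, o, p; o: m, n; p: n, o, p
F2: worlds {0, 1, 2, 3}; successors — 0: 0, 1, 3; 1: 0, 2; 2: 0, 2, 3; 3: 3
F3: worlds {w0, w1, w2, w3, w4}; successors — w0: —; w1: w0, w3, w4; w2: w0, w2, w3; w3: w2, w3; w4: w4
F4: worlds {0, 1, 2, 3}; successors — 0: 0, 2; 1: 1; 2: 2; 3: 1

F1, F2, F4

The schema corresponds to seriality: ∀x ∃y Rxy.
F1: condition met.
F2: condition met.
F3: fails — world w0 has no successor.
F4: condition met.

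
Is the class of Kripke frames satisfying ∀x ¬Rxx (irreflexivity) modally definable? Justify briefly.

Modal frame validity is preserved under surjective bounded morphisms.
The 2-cycle (worlds s,t with s→t→s) is irreflexive, and the map sending every world to a single reflexive point • is a surjective bounded morphism (forth: every edge maps to (•,•); back: every world has a successor). So any modal formula valid on the 2-cycle is also valid on the reflexive point, which is not irreflexive.
Hence irreflexivity is not modally definable.

No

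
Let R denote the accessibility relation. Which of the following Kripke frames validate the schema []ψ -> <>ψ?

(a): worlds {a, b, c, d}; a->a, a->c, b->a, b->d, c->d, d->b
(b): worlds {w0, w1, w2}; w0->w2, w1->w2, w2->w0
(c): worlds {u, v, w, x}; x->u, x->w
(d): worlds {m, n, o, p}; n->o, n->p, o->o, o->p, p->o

(a), (b)

This is the axiom for seriality; its first-order frame correspondent is forall x exists y Rxy.
(a): condition met.
(b): condition met.
(c): fails — world u has no successor.
(d): fails — world m has no successor.
Valid on: (a), (b).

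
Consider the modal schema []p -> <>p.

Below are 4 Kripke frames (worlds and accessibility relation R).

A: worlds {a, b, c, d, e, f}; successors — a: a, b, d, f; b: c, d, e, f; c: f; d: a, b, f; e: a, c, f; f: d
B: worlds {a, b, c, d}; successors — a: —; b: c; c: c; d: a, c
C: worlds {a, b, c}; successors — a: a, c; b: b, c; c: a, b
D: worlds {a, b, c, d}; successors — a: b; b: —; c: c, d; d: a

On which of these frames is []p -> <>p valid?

Frame correspondent (Sahlqvist): forall x exists y Rxy — i.e. seriality.
A: satisfies the condition.
B: fails — world a has no successor.
C: satisfies the condition.
D: fails — world b has no successor.
Valid on: A, C.

A, C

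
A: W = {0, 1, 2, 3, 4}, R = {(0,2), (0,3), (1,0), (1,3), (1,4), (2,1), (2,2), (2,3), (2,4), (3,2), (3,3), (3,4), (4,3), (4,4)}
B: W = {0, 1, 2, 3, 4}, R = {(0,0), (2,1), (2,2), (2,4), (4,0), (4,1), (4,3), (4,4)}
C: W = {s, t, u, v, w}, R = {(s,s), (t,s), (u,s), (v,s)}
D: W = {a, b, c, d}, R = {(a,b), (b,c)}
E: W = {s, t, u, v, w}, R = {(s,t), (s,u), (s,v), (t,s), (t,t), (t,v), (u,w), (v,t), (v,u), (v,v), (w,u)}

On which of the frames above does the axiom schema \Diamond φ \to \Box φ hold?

This is the axiom for partial functionality; its first-order frame correspondent is \forall x \forall y \forall z (Rxy \wedge Rxz \to y = z).
A: fails — 0 sees both 2 and 3.
B: fails — 2 sees both 1 and 2.
C: condition met.
D: condition met.
E: fails — s sees both t and u.
Valid on: C, D.

C, D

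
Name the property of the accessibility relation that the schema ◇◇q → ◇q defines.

transitivity

Replacing q by ¬q and contraposing gives the equivalent schema □q → □□q.
Suppose □q→□□q is valid. Take Rxy, Ryz and set V(q)={w : Rxw}. Then □q at x, so □□q at x, so □q at y, so q at z, i.e. Rxz.
Conversely, on a frame with transitivity the schema holds at every world under every valuation.
So the correspondent is transitivity.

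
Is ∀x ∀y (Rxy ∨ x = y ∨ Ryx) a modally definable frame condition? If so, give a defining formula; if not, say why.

Not modally definable

If a class were modally definable it would be closed under disjoint unions (Goldblatt–Thomason).
Take 4 disjoint single-world reflexive frames: each is trivially connected, but their disjoint union has 4 worlds with no edge between distinct components, so it is not connected.
So no modal formula (or set of formulas) defines exactly the connected frames.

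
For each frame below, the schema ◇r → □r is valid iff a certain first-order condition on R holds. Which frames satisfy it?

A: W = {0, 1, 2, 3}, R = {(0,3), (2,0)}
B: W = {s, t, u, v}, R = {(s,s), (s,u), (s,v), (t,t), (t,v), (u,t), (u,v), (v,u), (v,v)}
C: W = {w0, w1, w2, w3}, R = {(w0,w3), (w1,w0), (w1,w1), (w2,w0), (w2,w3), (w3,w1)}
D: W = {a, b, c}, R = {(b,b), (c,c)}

Frame correspondent (Sahlqvist): ∀x ∀y ∀z (Rxy ∧ Rxz → y = z) — i.e. partial functionality.
A: holds.
B: fails — s sees both s and u.
C: fails — w1 sees both w0 and w1.
D: holds.
Valid on: A, D.

A, D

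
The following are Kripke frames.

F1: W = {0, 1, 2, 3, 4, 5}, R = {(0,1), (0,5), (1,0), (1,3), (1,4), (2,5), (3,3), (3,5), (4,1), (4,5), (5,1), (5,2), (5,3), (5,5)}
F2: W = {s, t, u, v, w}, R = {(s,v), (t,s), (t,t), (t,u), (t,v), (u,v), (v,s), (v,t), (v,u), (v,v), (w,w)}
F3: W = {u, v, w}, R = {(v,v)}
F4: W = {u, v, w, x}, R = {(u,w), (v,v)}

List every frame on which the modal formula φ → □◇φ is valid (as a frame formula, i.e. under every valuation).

F3

This is the axiom for symmetry; its first-order frame correspondent is ∀x ∀y (Rxy → Ryx).
F1: fails — R51 but not R15.
F2: fails — Rts but not Rst.
F3: satisfies the condition.
F4: fails — Ruw but not Rwu.
Valid on: F3.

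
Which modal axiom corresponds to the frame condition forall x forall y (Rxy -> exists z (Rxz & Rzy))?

The condition is density. The C4 schema □□q → □q defines it.
Suppose □□q→□q is valid. Take Rxy and set V(q)={w : xR²w}. Then □□q at x, so □q at x, so q at y, i.e. ∃z(Rxz∧Rzy).

□□q → □q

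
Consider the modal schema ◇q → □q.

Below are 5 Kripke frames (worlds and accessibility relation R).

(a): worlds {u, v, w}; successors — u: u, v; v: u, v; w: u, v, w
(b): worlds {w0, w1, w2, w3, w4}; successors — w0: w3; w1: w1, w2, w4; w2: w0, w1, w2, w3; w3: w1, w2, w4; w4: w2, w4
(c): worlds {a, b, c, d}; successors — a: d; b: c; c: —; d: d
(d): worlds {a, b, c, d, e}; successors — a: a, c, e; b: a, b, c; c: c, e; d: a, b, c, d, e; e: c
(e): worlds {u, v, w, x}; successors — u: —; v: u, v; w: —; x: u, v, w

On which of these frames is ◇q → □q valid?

The schema corresponds to partial functionality: ∀x ∀y ∀z (Rxy ∧ Rxz → y = z).
(a): fails — u sees both u and v.
(b): fails — w1 sees both w1 and w2.
(c): ✓.
(d): fails — a sees both a and c.
(e): fails — v sees both u and v.
Valid on: (c).

(c)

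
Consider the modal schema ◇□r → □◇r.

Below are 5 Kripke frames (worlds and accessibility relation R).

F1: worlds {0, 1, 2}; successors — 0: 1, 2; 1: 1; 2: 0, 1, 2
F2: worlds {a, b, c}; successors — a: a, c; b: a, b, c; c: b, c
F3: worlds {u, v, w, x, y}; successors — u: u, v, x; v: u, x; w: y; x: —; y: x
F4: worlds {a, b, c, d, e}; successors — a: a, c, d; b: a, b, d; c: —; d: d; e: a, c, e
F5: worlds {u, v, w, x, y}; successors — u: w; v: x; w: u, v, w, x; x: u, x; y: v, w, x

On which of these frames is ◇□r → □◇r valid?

F1, F2

This is the axiom for convergence; its first-order frame correspondent is ∀x ∀y ∀z (Rxy ∧ Rxz → ∃w (Ryw ∧ Rzw)).
F1: holds.
F2: holds.
F3: fails — Ruv and Rux but v and x have no common successor.
F4: fails — Raa and Rac but a and c have no common successor.
F5: fails — Rwu and Rwx but u and x have no common successor.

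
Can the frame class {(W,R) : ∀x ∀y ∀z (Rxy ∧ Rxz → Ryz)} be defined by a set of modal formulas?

Yes: it is the Euclidean property, defined by the 5 schema ◇p → □◇p.
Suppose ◇p→□◇p is valid. Take Rxy, Rxz and set V(p)={y}. Then ◇p at x, so □◇p at x, so ◇p at z, so some w with Rzw has p; w=y, i.e. Rzy. By symmetry of the argument, Ryz.

Definable; ◇p → □◇p defines it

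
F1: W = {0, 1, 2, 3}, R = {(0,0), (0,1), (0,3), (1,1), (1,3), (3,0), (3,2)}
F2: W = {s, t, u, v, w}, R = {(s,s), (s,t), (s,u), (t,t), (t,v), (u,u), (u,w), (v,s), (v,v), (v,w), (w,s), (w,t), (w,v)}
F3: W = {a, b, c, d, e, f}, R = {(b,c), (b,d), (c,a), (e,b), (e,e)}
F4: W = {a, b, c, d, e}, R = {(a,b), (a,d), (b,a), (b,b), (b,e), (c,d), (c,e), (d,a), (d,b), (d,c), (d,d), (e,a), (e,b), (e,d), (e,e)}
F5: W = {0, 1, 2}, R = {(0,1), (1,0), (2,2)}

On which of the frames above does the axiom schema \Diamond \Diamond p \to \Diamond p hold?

The schema corresponds to a generalized confluence (Geach) condition: \forall x \forall y (x R^2 y \to \exists w (y = w \wedge xRw)).
F1: fails — 0R²2 but no w with 2=w and 0Rw.
F2: fails — sR²v but no w* with v=w* and sRw*.
F3: fails — bR²a but no w with a=w and bRw.
F4: fails — aR²a but no w with a=w and aRw.
F5: fails — 0R²0 but no w with 0=w and 0Rw.

none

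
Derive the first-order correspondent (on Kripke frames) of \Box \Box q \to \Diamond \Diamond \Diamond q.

This is a Sahlqvist (Geach-type) schema ◇^0□^2q → □^0◇^3q.
Minimal-valuation argument: fix x; take any y with xR^0y and any z with xR^0z. Set V(q) to the set of worlds R-reachable from y in exactly 2 steps. Then □^2q holds at y, so the antecedent holds at x; validity forces ◇^3q at z, giving a w with zR^3w and yR^2w.
First-order correspondent: \forall x \exists w (x R^2 w \wedge x R^3 w).

\forall x \exists w (x R^2 w \wedge x R^3 w)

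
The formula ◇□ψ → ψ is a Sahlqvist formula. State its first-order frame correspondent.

Equivalently (dual form): ψ → □◇ψ.
Suppose ψ→□◇ψ is valid. Take Rxy and set V(ψ)={x}. Then ψ at x, so □◇ψ at x, so ◇ψ at y, so some z with Ryz has ψ; z=x, i.e. Ryx.

symmetry: ∀x ∀y (Rxy → Ryx)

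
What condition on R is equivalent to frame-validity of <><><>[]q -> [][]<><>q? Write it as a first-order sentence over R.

forall x forall y forall z ((x R^3 y & x R^2 z) -> exists w (yRw & z R^2 w))

This is a Sahlqvist (Geach-type) schema ◇^3□^1q → □^2◇^2q.
First-order correspondent: forall x forall y forall z ((x R^3 y & x R^2 z) -> exists w (yRw & z R^2 w)).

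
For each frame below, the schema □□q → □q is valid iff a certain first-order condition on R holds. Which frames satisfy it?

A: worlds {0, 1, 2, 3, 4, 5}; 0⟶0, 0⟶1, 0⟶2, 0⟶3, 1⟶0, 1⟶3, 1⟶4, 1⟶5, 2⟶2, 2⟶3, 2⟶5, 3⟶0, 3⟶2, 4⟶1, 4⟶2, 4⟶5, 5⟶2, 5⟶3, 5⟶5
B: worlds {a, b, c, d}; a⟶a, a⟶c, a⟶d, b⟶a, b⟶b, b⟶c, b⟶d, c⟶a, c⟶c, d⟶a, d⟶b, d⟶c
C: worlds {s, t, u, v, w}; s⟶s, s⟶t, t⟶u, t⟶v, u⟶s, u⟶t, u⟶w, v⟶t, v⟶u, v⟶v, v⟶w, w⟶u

The schema corresponds to density: ∀x ∀y (Rxy → ∃z (Rxz ∧ Rzy)).
A: fails — R41 but no z with R4z and Rz1.
B: ✓.
C: fails — Ruw but no z with Ruz and Rzw.
Valid on: B.

B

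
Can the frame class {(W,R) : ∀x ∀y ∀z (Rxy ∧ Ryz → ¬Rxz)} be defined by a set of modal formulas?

Not definable by any modal formula

Any modally definable frame class is closed under surjective bounded morphisms.
The 5-cycle (worlds 0,1,2,3,4 with 0→1→2→3→4→0) is intransitive. Mapping every world to a single reflexive point • is a surjective bounded morphism; the reflexive point is not intransitive (R••∧R•• but R••).
So no modal formula (or set of formulas) defines exactly the intransitive frames.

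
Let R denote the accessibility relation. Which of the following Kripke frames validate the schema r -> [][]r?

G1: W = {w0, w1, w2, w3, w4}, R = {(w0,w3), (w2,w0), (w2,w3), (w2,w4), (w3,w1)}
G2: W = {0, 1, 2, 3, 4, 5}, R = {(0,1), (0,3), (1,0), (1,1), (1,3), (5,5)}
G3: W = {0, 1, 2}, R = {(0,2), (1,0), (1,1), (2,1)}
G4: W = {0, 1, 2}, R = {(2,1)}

G4

The schema corresponds to a generalized confluence (Geach) condition: forall x forall z (x R^2 z -> exists w (x = w & z = w)).
G1: fails — w0R²w1 but w0 ≠ w1.
G2: fails — 0R²1 but 0 ≠ 1.
G3: fails — 0R²1 but 0 ≠ 1.
G4: condition met.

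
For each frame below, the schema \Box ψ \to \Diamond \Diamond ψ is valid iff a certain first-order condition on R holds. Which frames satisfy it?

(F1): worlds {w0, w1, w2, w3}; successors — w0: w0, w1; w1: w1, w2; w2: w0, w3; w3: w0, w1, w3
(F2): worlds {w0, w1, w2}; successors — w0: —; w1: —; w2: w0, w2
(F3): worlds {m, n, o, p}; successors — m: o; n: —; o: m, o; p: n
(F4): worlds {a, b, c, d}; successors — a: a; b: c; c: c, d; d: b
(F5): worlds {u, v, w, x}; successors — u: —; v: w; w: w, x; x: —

(F1)

The schema corresponds to a generalized confluence (Geach) condition: \forall x \exists w (xRw \wedge x R^2 w).
(F1): ✓.
(F2): fails — at w0 but no w with w0Rw and w0R²w.
(F3): fails — at n but no w with nRw and nR²w.
(F4): fails — at d but no w with dRw and dR²w.
(F5): fails — at u but no t with uRt and uR²t.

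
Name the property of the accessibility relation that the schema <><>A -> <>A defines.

transitivity

This is frame-equivalent to □A → □□A (substitute ¬A for A and contrapose).
Suppose □A→□□A is valid. Take Rxy, Ryz and set V(A)={w : Rxw}. Then □A at x, so □□A at x, so □A at y, so A at z, i.e. Rxz.
Conversely, on a frame with transitivity the schema holds at every world under every valuation.
So the correspondent is transitivity.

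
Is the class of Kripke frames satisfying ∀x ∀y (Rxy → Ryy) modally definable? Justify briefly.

Yes: it is shift-reflexivity, defined by the T□ schema □(□q → q).

Yes — defined by □(□q → q)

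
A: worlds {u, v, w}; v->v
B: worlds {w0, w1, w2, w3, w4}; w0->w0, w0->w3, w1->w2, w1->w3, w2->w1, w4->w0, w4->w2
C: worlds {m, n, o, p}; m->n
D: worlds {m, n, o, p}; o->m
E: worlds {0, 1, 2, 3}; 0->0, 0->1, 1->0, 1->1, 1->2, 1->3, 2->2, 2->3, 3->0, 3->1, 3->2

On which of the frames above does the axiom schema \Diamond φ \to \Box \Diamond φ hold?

A

The schema corresponds to the Euclidean property: \forall x \forall y \forall z (Rxy \wedge Rxz \to Ryz).
A: ✓.
B: fails — Rw0w3 and Rw0w0 but not Rw3w0.
C: fails — Rmn and Rmn but not Rnn.
D: fails — Rom and Rom but not Rmm.
E: fails — R10 and R12 but not R02.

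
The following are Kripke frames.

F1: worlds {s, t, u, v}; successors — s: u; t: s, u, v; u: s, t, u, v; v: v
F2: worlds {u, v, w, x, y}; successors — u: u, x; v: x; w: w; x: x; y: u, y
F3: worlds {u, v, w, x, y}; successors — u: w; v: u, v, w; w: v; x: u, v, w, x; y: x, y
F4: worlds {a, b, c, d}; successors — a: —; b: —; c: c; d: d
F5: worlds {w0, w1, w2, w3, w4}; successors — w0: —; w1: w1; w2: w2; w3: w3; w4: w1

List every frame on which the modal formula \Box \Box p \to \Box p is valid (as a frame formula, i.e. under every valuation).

Frame correspondent (Sahlqvist): \forall x \forall y (Rxy \to \exists z (Rxz \wedge Rzy)) — i.e. density.
F1: satisfies the condition.
F2: satisfies the condition.
F3: fails — Ruw but no z with Ruz and Rzw.
F4: satisfies the condition.
F5: satisfies the condition.
Valid on: F1, F2, F4, F5.

F1, F2, F4, F5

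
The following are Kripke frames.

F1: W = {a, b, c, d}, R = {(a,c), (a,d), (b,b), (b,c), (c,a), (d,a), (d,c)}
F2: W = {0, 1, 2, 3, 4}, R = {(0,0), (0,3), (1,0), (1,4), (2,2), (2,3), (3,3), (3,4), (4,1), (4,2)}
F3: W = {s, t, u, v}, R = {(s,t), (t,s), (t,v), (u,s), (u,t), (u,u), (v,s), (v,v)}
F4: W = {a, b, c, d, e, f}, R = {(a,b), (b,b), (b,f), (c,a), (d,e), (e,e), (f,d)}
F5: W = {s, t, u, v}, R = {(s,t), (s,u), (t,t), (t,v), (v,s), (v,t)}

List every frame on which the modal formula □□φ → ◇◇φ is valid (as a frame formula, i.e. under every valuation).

The schema corresponds to a generalized confluence (Geach) condition: ∀x ∃w (xR²w ∧ xR²w).
F1: holds.
F2: holds.
F3: holds.
F4: holds.
F5: fails — at u but no w with uR²w and uR²w.
Valid on: F1, F2, F3, F4.

F1, F2, F3, F4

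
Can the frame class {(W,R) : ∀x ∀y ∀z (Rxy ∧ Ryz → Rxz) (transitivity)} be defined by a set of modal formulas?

The condition is transitivity. A defining modal formula is □r → □□r.
Suppose □r→□□r is valid. Take Rxy, Ryz and set V(r)={w : Rxw}. Then □r at x, so □□r at x, so □r at y, so r at z, i.e. Rxz.

Yes — defined by □r → □□r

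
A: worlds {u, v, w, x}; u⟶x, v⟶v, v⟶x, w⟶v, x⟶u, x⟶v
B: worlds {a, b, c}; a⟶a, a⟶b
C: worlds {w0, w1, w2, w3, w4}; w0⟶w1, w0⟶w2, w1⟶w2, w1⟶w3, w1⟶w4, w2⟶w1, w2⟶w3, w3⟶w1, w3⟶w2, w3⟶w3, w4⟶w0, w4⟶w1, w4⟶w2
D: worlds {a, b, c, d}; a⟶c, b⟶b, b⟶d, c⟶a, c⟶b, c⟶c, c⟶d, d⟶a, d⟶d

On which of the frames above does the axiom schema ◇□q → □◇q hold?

A, C

The schema corresponds to convergence: ∀x ∀y ∀z (Rxy ∧ Rxz → ∃w (Ryw ∧ Rzw)).
A: ✓.
B: fails — Raa and Rab but a and b have no common successor.
C: ✓.
D: fails — Rcd and Rca but d and a have no common successor.
Valid on: A, C.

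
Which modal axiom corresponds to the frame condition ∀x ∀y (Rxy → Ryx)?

q → □◇q

This is symmetry; the standard corresponding axiom is B: q → □◇q.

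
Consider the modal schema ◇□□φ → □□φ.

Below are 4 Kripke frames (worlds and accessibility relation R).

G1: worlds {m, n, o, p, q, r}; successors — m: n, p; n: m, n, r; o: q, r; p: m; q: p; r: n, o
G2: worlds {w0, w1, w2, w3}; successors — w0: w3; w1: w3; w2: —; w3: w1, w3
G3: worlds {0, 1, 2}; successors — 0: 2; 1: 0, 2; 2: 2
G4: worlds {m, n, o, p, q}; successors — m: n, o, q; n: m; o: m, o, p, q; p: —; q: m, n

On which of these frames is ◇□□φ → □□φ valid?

G2, G3

This is the axiom for a generalized confluence (Geach) condition; its first-order frame correspondent is ∀x ∀y ∀z ((xRy ∧ xR²z) → ∃w (yR²w ∧ z = w)).
G1: fails — mRp, mR²m but no w with pR²w and m=w.
G2: holds.
G3: holds.
G4: fails — mRn, mR²m but no w with nR²w and m=w.
Valid on: G2, G3.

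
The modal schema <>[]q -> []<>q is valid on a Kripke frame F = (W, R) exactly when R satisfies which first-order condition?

Suppose ◇□q→□◇q is valid. Take Rxy, Rxz and set V(q)={w : Ryw}. Then □q at y so ◇□q at x, so □◇q at x, so ◇q at z, giving w with Rzw and Ryw.
Conversely, on a frame with convergence the schema holds at every world under every valuation.
Frame condition: forall x forall y forall z (Rxy & Rxz -> exists w (Ryw & Rzw)).

convergence: forall x forall y forall z (Rxy & Rxz -> exists w (Ryw & Rzw))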